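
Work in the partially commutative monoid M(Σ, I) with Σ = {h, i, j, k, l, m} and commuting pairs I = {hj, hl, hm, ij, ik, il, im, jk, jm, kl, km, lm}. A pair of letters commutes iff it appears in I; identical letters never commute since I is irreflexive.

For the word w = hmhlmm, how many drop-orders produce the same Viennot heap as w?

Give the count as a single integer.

#0=h has no predecessor
#1=m has no predecessor
#2=h depends on [0:h]
#3=l has no predecessor
#4=m depends on [1:m]
#5=m depends on [4:m]
sources: [0:h, 1:m, 3:l]
N(rest) = Σ N(rest − s) over sources s of rest; N(one piece) = 1:
  size 1 → [2]=1  [3]=1  [5]=1
  size 2 → [0,2]=1  [2,3]=2  [2,5]=2  [3,5]=2  [4,5]=1
  size 3 → [0,2,3]=3  [0,2,5]=3  [1,4,5]=1  [2,3,5]=6  [2,4,5]=3  [3,4,5]=3
  size 4 → [0,2,3,5]=12  [0,2,4,5]=6  [1,2,4,5]=4  [1,3,4,5]=4  [2,3,4,5]=12
  first=0(h) contributes 20
  first=1(m) contributes 30
  first=3(l) contributes 10
|[w]| = 60

60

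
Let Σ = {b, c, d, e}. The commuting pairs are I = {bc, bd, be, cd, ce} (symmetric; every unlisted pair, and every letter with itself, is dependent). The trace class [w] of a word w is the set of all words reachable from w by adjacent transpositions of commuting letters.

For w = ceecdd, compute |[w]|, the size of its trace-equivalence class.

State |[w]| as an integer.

15

#0=c has no predecessor
#1=e has no predecessor
#2=e depends on [1:e]
#3=c depends on [0:c]
#4=d depends on [2:e]
#5=d depends on [4:d]
sources: [0:c, 1:e]
N(rest) = Σ N(rest − s) over sources s of rest; N(one piece) = 1:
  size 1 → [3]=1  [5]=1
  size 2 → [0,3]=1  [3,5]=2  [4,5]=1
  size 3 → [0,3,5]=3  [2,4,5]=1  [3,4,5]=3
  size 4 → [0,3,4,5]=6  [1,2,4,5]=1  [2,3,4,5]=4
  first=0(c) contributes 5
  first=1(e) contributes 10
|[w]| = 15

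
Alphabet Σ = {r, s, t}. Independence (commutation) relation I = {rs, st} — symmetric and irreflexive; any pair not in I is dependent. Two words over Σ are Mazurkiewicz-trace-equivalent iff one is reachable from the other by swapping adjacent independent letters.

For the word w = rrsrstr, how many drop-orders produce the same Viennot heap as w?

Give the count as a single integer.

21

piece 0:r — minimal
piece 1:r rests on {0:r}
piece 2:s — minimal
piece 3:r rests on {1:r}
piece 4:s rests on {2:s}
piece 5:t rests on {3:r}
piece 6:r rests on {5:t}
minimal pieces: {0:r, 2:s}
ways to finish when only these pieces remain (= sum over removing one remaining piece with nothing left below it):
  1 left: {4}→1  {6}→1
  2 left: {2,4}→1  {4,6}→2  {5,6}→1
  3 left: {2,4,6}→3  {3,5,6}→1  {4,5,6}→3
  4 left: {1,3,5,6}→1  {2,4,5,6}→6  {3,4,5,6}→4
  5 left: {0,1,3,5,6}→1  {1,3,4,5,6}→5  {2,3,4,5,6}→10
  placing 0:r first → 15 extensions
  placing 2:s first → 6 extensions
total linear extensions = 21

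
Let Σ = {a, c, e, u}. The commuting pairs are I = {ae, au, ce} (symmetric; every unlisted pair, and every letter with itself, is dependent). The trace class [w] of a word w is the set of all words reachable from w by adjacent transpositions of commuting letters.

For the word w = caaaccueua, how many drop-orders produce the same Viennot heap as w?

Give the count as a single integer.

4

#0=c has no predecessor
#1=a depends on [0:c]
#2=a depends on [1:a]
#3=a depends on [2:a]
#4=c depends on [3:a]
#5=c depends on [4:c]
#6=u depends on [5:c]
#7=e depends on [6:u]
#8=u depends on [7:e]
#9=a depends on [5:c]
sources: [0:c]
N(rest) = Σ N(rest − s) over sources s of rest; N(one piece) = 1:
  size 1 → [8]=1  [9]=1
  size 2 → [7,8]=1  [8,9]=2
  size 3 → [6,7,8]=1  [7,8,9]=3
  size 4 → [6,7,8,9]=4
  size 5 → [5,6,7,8,9]=4
  size 6 → [4,5,6,7,8,9]=4
  size 7 → [3,4,5,6,7,8,9]=4
  size 8 → [2,3,4,5,6,7,8,9]=4
  first=0(c) contributes 4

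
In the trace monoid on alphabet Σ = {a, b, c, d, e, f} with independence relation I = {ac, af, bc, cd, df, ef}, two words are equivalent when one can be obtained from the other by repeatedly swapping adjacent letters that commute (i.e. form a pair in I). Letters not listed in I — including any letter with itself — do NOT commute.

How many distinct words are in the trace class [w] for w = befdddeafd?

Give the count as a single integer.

0(b) covers ∅
1(e) covers 0:b
2(f) covers 0:b
3(d) covers 1:e
4(d) covers 3:d
5(d) covers 4:d
6(e) covers 5:d
7(a) covers 6:e
8(f) covers 2:f
9(d) covers 7:a
floor of heap: 0:b
completions by unplaced set U, small U first (add the entries for U minus each lowest piece of U):
  |U|=1: {8}:1  {9}:1
  |U|=2: {2,8}:1  {7,9}:1  {8,9}:2
  |U|=3: {2,8,9}:3  {6,7,9}:1  {7,8,9}:3
  |U|=4: {2,7,8,9}:6  {5,6,7,9}:1  {6,7,8,9}:4
  |U|=5: {2,6,7,8,9}:10  {4,5,6,7,9}:1  {5,6,7,8,9}:5
  |U|=6: {2,5,6,7,8,9}:15  {3,4,5,6,7,9}:1  {4,5,6,7,8,9}:6
  |U|=7: {1,3,4,5,6,7,9}:1  {2,4,5,6,7,8,9}:21  {3,4,5,6,7,8,9}:7
  |U|=8: {1,3,4,5,6,7,8,9}:8  {2,3,4,5,6,7,8,9}:28
  start at 0(b): 36

36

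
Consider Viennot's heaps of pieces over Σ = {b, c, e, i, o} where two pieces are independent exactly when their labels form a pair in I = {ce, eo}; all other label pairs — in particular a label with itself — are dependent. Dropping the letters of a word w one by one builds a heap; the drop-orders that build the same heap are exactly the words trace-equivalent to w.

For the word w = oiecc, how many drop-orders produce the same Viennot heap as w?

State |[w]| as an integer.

0(o) covers ∅
1(i) covers 0:o
2(e) covers 1:i
3(c) covers 1:i
4(c) covers 3:c
floor of heap: 0:o
completions by unplaced set U, small U first (add the entries for U minus each lowest piece of U):
  |U|=1: {2}:1  {4}:1
  |U|=2: {2,4}:2  {3,4}:1
  |U|=3: {2,3,4}:3
  start at 0(o): 3

3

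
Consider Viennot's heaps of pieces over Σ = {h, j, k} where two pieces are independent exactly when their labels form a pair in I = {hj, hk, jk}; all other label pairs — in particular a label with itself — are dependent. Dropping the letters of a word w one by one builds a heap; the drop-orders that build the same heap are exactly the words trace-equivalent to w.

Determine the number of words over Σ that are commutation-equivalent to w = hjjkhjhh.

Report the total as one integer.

#0=h has no predecessor
#1=j has no predecessor
#2=j depends on [1:j]
#3=k has no predecessor
#4=h depends on [0:h]
#5=j depends on [2:j]
#6=h depends on [4:h]
#7=h depends on [6:h]
sources: [0:h, 1:j, 3:k]
N(rest) = Σ N(rest − s) over sources s of rest; N(one piece) = 1:
  size 1 → [3]=1  [5]=1  [7]=1
  size 2 → [2,5]=1  [3,5]=2  [3,7]=2  [5,7]=2  [6,7]=1
  size 3 → [1,2,5]=1  [2,3,5]=3  [2,5,7]=3  [3,5,7]=6  [3,6,7]=3  [4,6,7]=1  [5,6,7]=3
  size 4 → [0,4,6,7]=1  [1,2,3,5]=4  [1,2,5,7]=4  [2,3,5,7]=12  [2,5,6,7]=6  [3,4,6,7]=4  [3,5,6,7]=12  [4,5,6,7]=4
  size 5 → [0,3,4,6,7]=5  [0,4,5,6,7]=5  [1,2,3,5,7]=20  [1,2,5,6,7]=10  [2,3,5,6,7]=30  [2,4,5,6,7]=10  [3,4,5,6,7]=20
  size 6 → [0,2,4,5,6,7]=15  [0,3,4,5,6,7]=30  [1,2,3,5,6,7]=60  [1,2,4,5,6,7]=20  [2,3,4,5,6,7]=60
  first=0(h) contributes 140
  first=1(j) contributes 105
  first=3(k) contributes 35
|[w]| = 280

280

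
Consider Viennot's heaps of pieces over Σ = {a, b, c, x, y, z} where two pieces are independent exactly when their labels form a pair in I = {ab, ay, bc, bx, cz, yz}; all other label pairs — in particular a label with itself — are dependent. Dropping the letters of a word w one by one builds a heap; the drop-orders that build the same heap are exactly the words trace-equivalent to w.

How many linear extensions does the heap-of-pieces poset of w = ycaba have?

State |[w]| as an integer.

0(y) covers ∅
1(c) covers 0:y
2(a) covers 1:c
3(b) covers 0:y
4(a) covers 2:a
floor of heap: 0:y
completions by unplaced set U, small U first (add the entries for U minus each lowest piece of U):
  |U|=1: {3}:1  {4}:1
  |U|=2: {2,4}:1  {3,4}:2
  |U|=3: {1,2,4}:1  {2,3,4}:3
  start at 0(y): 4

4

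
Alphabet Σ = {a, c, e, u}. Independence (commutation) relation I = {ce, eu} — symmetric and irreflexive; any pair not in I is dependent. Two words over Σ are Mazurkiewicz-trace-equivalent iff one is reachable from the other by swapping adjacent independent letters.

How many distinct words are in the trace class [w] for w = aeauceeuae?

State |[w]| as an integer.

10

piece 0:a — minimal
piece 1:e rests on {0:a}
piece 2:a rests on {1:e}
piece 3:u rests on {2:a}
piece 4:c rests on {3:u}
piece 5:e rests on {2:a}
piece 6:e rests on {5:e}
piece 7:u rests on {4:c}
piece 8:a rests on {6:e, 7:u}
piece 9:e rests on {8:a}
minimal pieces: {0:a}
ways to finish when only these pieces remain (= sum over removing one remaining piece with nothing left below it):
  1 left: {9}→1
  2 left: {8,9}→1
  3 left: {6,8,9}→1  {7,8,9}→1
  4 left: {4,7,8,9}→1  {5,6,8,9}→1  {6,7,8,9}→2
  5 left: {3,4,7,8,9}→1  {4,6,7,8,9}→3  {5,6,7,8,9}→3
  6 left: {3,4,6,7,8,9}→4  {4,5,6,7,8,9}→6
  7 left: {3,4,5,6,7,8,9}→10
  8 left: {2,3,4,5,6,7,8,9}→10
  placing 0:a first → 10 extensions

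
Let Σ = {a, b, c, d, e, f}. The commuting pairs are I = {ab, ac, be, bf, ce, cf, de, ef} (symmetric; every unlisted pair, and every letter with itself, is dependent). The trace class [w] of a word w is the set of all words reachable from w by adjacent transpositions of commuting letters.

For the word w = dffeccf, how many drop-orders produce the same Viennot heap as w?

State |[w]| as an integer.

0(d) covers ∅
1(f) covers 0:d
2(f) covers 1:f
3(e) covers ∅
4(c) covers 0:d
5(c) covers 4:c
6(f) covers 2:f
floor of heap: 0:d, 3:e
completions by unplaced set U, small U first (add the entries for U minus each lowest piece of U):
  |U|=1: {3}:1  {5}:1  {6}:1
  |U|=2: {2,6}:1  {3,5}:2  {3,6}:2  {4,5}:1  {5,6}:2
  |U|=3: {1,2,6}:1  {2,3,6}:3  {2,5,6}:3  {3,4,5}:3  {3,5,6}:6  {4,5,6}:3
  |U|=4: {1,2,3,6}:4  {1,2,5,6}:4  {2,3,5,6}:12  {2,4,5,6}:6  {3,4,5,6}:12
  |U|=5: {1,2,3,5,6}:20  {1,2,4,5,6}:10  {2,3,4,5,6}:30
  start at 0(d): 60
  start at 3(e): 10
sum over floor = 70

70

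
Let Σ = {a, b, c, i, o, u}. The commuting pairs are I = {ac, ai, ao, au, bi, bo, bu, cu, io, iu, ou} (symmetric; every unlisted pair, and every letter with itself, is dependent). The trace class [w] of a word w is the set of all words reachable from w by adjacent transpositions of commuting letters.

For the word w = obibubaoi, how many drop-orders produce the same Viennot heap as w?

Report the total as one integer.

3780

#0=o has no predecessor
#1=b has no predecessor
#2=i has no predecessor
#3=b depends on [1:b]
#4=u has no predecessor
#5=b depends on [3:b]
#6=a depends on [5:b]
#7=o depends on [0:o]
#8=i depends on [2:i]
sources: [0:o, 1:b, 2:i, 4:u]
N(rest) = Σ N(rest − s) over sources s of rest; N(one piece) = 1:
  size 1 → [4]=1  [6]=1  [7]=1  [8]=1
  size 2 → [0,7]=1  [2,8]=1  [4,6]=2  [4,7]=2  [4,8]=2  [5,6]=1  [6,7]=2  [6,8]=2  [7,8]=2
  size 3 → [0,4,7]=3  [0,6,7]=3  [0,7,8]=3  [2,4,8]=3  [2,6,8]=3  [2,7,8]=3  [3,5,6]=1  [4,5,6]=3  [4,6,7]=6  [4,6,8]=6  [4,7,8]=6  [5,6,7]=3  [5,6,8]=3  [6,7,8]=6
  size 4 → [0,2,7,8]=6  [0,4,6,7]=12  [0,4,7,8]=12  [0,5,6,7]=6  [0,6,7,8]=12  [1,3,5,6]=1  [2,4,6,8]=12  [2,4,7,8]=12  [2,5,6,8]=6  [2,6,7,8]=12  [3,4,5,6]=4  [3,5,6,7]=4  [3,5,6,8]=4  [4,5,6,7]=12  [4,5,6,8]=12  [4,6,7,8]=24  [5,6,7,8]=12
  size 5 → [0,2,4,7,8]=30  [0,2,6,7,8]=30  [0,3,5,6,7]=10  [0,4,5,6,7]=30  [0,4,6,7,8]=60  [0,5,6,7,8]=30  [1,3,4,5,6]=5  [1,3,5,6,7]=5  [1,3,5,6,8]=5  [2,3,5,6,8]=10  [2,4,5,6,8]=30  [2,4,6,7,8]=60  [2,5,6,7,8]=30  [3,4,5,6,7]=20  [3,4,5,6,8]=20  [3,5,6,7,8]=20  [4,5,6,7,8]=60
  size 6 → [0,1,3,5,6,7]=15  [0,2,4,6,7,8]=180  [0,2,5,6,7,8]=90  [0,3,4,5,6,7]=60  [0,3,5,6,7,8]=60  [0,4,5,6,7,8]=180  [1,2,3,5,6,8]=15  [1,3,4,5,6,7]=30  [1,3,4,5,6,8]=30  [1,3,5,6,7,8]=30  [2,3,4,5,6,8]=60  [2,3,5,6,7,8]=60  [2,4,5,6,7,8]=180  [3,4,5,6,7,8]=120
  size 7 → [0,1,3,4,5,6,7]=105  [0,1,3,5,6,7,8]=105  [0,2,3,5,6,7,8]=210  [0,2,4,5,6,7,8]=630  [0,3,4,5,6,7,8]=420  [1,2,3,4,5,6,8]=105  [1,2,3,5,6,7,8]=105  [1,3,4,5,6,7,8]=210  [2,3,4,5,6,7,8]=420
  first=0(o) contributes 840
  first=1(b) contributes 1680
  first=2(i) contributes 840
  first=4(u) contributes 420
|[w]| = 3780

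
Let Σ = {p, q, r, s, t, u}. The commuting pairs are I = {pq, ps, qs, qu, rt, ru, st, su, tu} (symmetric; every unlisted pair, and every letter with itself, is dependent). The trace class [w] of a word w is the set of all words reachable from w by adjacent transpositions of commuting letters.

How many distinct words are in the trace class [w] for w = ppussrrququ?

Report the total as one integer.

0(p) covers ∅
1(p) covers 0:p
2(u) covers 1:p
3(s) covers ∅
4(s) covers 3:s
5(r) covers 1:p, 4:s
6(r) covers 5:r
7(q) covers 6:r
8(u) covers 2:u
9(q) covers 7:q
10(u) covers 8:u
floor of heap: 0:p, 3:s
completions by unplaced set U, small U first (add the entries for U minus each lowest piece of U):
  |U|=1: {9}:1  {10}:1
  |U|=2: {7,9}:1  {8,10}:1  {9,10}:2
  |U|=3: {2,8,10}:1  {6,7,9}:1  {7,9,10}:3  {8,9,10}:3
  |U|=4: {2,8,9,10}:4  {5,6,7,9}:1  {6,7,9,10}:4  {7,8,9,10}:6
  |U|=5: {2,7,8,9,10}:10  {4,5,6,7,9}:1  {5,6,7,9,10}:5  {6,7,8,9,10}:10
  |U|=6: {2,6,7,8,9,10}:20  {3,4,5,6,7,9}:1  {4,5,6,7,9,10}:6  {5,6,7,8,9,10}:15
  |U|=7: {2,5,6,7,8,9,10}:35  {3,4,5,6,7,9,10}:7  {4,5,6,7,8,9,10}:21
  |U|=8: {1,2,5,6,7,8,9,10}:35  {2,4,5,6,7,8,9,10}:56  {3,4,5,6,7,8,9,10}:28
  |U|=9: {0,1,2,5,6,7,8,9,10}:35  {1,2,4,5,6,7,8,9,10}:91  {2,3,4,5,6,7,8,9,10}:84
  start at 0(p): 175
  start at 3(s): 126
sum over floor = 301

301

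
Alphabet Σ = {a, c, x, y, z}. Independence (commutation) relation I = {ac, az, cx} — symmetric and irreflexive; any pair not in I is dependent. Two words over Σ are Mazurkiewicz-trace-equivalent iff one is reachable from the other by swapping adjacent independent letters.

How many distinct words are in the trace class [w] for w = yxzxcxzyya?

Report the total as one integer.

3

piece 0:y — minimal
piece 1:x rests on {0:y}
piece 2:z rests on {1:x}
piece 3:x rests on {2:z}
piece 4:c rests on {2:z}
piece 5:x rests on {3:x}
piece 6:z rests on {4:c, 5:x}
piece 7:y rests on {6:z}
piece 8:y rests on {7:y}
piece 9:a rests on {8:y}
minimal pieces: {0:y}
ways to finish when only these pieces remain (= sum over removing one remaining piece with nothing left below it):
  1 left: {9}→1
  2 left: {8,9}→1
  3 left: {7,8,9}→1
  4 left: {6,7,8,9}→1
  5 left: {4,6,7,8,9}→1  {5,6,7,8,9}→1
  6 left: {3,5,6,7,8,9}→1  {4,5,6,7,8,9}→2
  7 left: {3,4,5,6,7,8,9}→3
  8 left: {2,3,4,5,6,7,8,9}→3
  placing 0:y first → 3 extensions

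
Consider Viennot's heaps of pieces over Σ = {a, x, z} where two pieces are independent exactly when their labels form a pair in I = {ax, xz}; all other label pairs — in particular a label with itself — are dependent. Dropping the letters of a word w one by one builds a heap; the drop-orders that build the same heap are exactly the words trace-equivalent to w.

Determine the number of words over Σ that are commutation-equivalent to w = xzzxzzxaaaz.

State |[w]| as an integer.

#0=x has no predecessor
#1=z has no predecessor
#2=z depends on [1:z]
#3=x depends on [0:x]
#4=z depends on [2:z]
#5=z depends on [4:z]
#6=x depends on [3:x]
#7=a depends on [5:z]
#8=a depends on [7:a]
#9=a depends on [8:a]
#10=z depends on [9:a]
sources: [0:x, 1:z]
N(rest) = Σ N(rest − s) over sources s of rest; N(one piece) = 1:
  size 1 → [6]=1  [10]=1
  size 2 → [3,6]=1  [6,10]=2  [9,10]=1
  size 3 → [0,3,6]=1  [3,6,10]=3  [6,9,10]=3  [8,9,10]=1
  size 4 → [0,3,6,10]=4  [3,6,9,10]=6  [6,8,9,10]=4  [7,8,9,10]=1
  size 5 → [0,3,6,9,10]=10  [3,6,8,9,10]=10  [5,7,8,9,10]=1  [6,7,8,9,10]=5
  size 6 → [0,3,6,8,9,10]=20  [3,6,7,8,9,10]=15  [4,5,7,8,9,10]=1  [5,6,7,8,9,10]=6
  size 7 → [0,3,6,7,8,9,10]=35  [2,4,5,7,8,9,10]=1  [3,5,6,7,8,9,10]=21  [4,5,6,7,8,9,10]=7
  size 8 → [0,3,5,6,7,8,9,10]=56  [1,2,4,5,7,8,9,10]=1  [2,4,5,6,7,8,9,10]=8  [3,4,5,6,7,8,9,10]=28
  size 9 → [0,3,4,5,6,7,8,9,10]=84  [1,2,4,5,6,7,8,9,10]=9  [2,3,4,5,6,7,8,9,10]=36
  first=0(x) contributes 45
  first=1(z) contributes 120
|[w]| = 165

165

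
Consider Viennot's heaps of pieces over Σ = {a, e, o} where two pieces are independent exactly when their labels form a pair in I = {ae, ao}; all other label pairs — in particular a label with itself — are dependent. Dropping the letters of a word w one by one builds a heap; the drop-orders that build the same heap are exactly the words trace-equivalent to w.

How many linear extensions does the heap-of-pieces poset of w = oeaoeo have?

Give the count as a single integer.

6

0(o) covers ∅
1(e) covers 0:o
2(a) covers ∅
3(o) covers 1:e
4(e) covers 3:o
5(o) covers 4:e
floor of heap: 0:o, 2:a
completions by unplaced set U, small U first (add the entries for U minus each lowest piece of U):
  |U|=1: {2}:1  {5}:1
  |U|=2: {2,5}:2  {4,5}:1
  |U|=3: {2,4,5}:3  {3,4,5}:1
  |U|=4: {1,3,4,5}:1  {2,3,4,5}:4
  start at 0(o): 5
  start at 2(a): 1
sum over floor = 6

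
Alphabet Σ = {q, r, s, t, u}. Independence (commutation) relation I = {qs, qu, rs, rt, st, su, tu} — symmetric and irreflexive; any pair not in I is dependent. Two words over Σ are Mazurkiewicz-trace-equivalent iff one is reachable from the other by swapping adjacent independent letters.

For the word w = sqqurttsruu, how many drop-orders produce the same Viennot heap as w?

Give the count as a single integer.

2805

piece 0:s — minimal
piece 1:q — minimal
piece 2:q rests on {1:q}
piece 3:u — minimal
piece 4:r rests on {2:q, 3:u}
piece 5:t rests on {2:q}
piece 6:t rests on {5:t}
piece 7:s rests on {0:s}
piece 8:r rests on {4:r}
piece 9:u rests on {8:r}
piece 10:u rests on {9:u}
minimal pieces: {0:s, 1:q, 3:u}
ways to finish when only these pieces remain (= sum over removing one remaining piece with nothing left below it):
  1 left: {6}→1  {7}→1  {10}→1
  2 left: {0,7}→1  {5,6}→1  {6,7}→2  {6,10}→2  {7,10}→2  {9,10}→1
  3 left: {0,6,7}→3  {0,7,10}→3  {5,6,7}→3  {5,6,10}→3  {6,7,10}→6  {6,9,10}→3  {7,9,10}→3  {8,9,10}→1
  4 left: {0,5,6,7}→6  {0,6,7,10}→12  {0,7,9,10}→6  {4,8,9,10}→1  {5,6,7,10}→12  {5,6,9,10}→6  {6,7,9,10}→12  {6,8,9,10}→4  {7,8,9,10}→4
  5 left: {0,5,6,7,10}→30  {0,6,7,9,10}→30  {0,7,8,9,10}→10  {3,4,8,9,10}→1  {4,6,8,9,10}→5  {4,7,8,9,10}→5  {5,6,7,9,10}→30  {5,6,8,9,10}→10  {6,7,8,9,10}→20
  6 left: {0,4,7,8,9,10}→15  {0,5,6,7,9,10}→90  {0,6,7,8,9,10}→60  {3,4,6,8,9,10}→6  {3,4,7,8,9,10}→6  {4,5,6,8,9,10}→15  {4,6,7,8,9,10}→30  {5,6,7,8,9,10}→60
  7 left: {0,3,4,7,8,9,10}→21  {0,4,6,7,8,9,10}→105  {0,5,6,7,8,9,10}→210  {2,4,5,6,8,9,10}→15  {3,4,5,6,8,9,10}→21  {3,4,6,7,8,9,10}→42  {4,5,6,7,8,9,10}→105
  8 left: {0,3,4,6,7,8,9,10}→168  {0,4,5,6,7,8,9,10}→420  {1,2,4,5,6,8,9,10}→15  {2,3,4,5,6,8,9,10}→36  {2,4,5,6,7,8,9,10}→120  {3,4,5,6,7,8,9,10}→168
  9 left: {0,2,4,5,6,7,8,9,10}→540  {0,3,4,5,6,7,8,9,10}→756  {1,2,3,4,5,6,8,9,10}→51  {1,2,4,5,6,7,8,9,10}→135  {2,3,4,5,6,7,8,9,10}→324
  placing 0:s first → 510 extensions
  placing 1:q first → 1620 extensions
  placing 3:u first → 675 extensions
total linear extensions = 2805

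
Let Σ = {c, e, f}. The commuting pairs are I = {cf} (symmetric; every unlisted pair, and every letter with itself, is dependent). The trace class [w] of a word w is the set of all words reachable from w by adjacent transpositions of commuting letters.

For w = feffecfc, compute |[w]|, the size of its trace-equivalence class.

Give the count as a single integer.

drop 0:f onto floor
drop 1:e onto {0:f}
drop 2:f onto {1:e}
drop 3:f onto {2:f}
drop 4:e onto {3:f}
drop 5:c onto {4:e}
drop 6:f onto {4:e}
drop 7:c onto {5:c}
ground layer = {0:f}
drop-orders for the pieces not yet dropped (sum over which currently-grounded one goes next):
  1 to go: {6} 1  {7} 1
  2 to go: {5,7} 1  {6,7} 2
  3 to go: {5,6,7} 3
  4 to go: {4,5,6,7} 3
  5 to go: {3,4,5,6,7} 3
  6 to go: {2,3,4,5,6,7} 3
  if 0:f drops first: 3 orders

3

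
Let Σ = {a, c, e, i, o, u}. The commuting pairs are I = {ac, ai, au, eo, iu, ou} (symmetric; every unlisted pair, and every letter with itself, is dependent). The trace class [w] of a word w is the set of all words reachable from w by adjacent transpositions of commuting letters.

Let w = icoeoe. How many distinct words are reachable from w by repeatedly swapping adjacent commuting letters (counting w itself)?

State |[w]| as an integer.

6

0(i) covers ∅
1(c) covers 0:i
2(o) covers 1:c
3(e) covers 1:c
4(o) covers 2:o
5(e) covers 3:e
floor of heap: 0:i
completions by unplaced set U, small U first (add the entries for U minus each lowest piece of U):
  |U|=1: {4}:1  {5}:1
  |U|=2: {2,4}:1  {3,5}:1  {4,5}:2
  |U|=3: {2,4,5}:3  {3,4,5}:3
  |U|=4: {2,3,4,5}:6
  start at 0(i): 6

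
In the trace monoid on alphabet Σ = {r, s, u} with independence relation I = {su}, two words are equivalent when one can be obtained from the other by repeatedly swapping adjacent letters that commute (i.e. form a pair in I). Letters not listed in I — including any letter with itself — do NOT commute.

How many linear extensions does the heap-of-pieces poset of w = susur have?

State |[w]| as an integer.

drop 0:s onto floor
drop 1:u onto floor
drop 2:s onto {0:s}
drop 3:u onto {1:u}
drop 4:r onto {2:s, 3:u}
ground layer = {0:s, 1:u}
drop-orders for the pieces not yet dropped (sum over which currently-grounded one goes next):
  1 to go: {4} 1
  2 to go: {2,4} 1  {3,4} 1
  3 to go: {0,2,4} 1  {1,3,4} 1  {2,3,4} 2
  if 0:s drops first: 3 orders
  if 1:u drops first: 3 orders
heap linearizations: 6

6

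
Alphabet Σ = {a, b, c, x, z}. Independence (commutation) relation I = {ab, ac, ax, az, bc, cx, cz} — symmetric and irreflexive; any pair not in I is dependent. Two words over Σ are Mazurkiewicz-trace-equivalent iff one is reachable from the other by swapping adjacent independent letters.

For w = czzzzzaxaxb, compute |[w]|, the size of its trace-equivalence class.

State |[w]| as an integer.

495

0(c) covers ∅
1(z) covers ∅
2(z) covers 1:z
3(z) covers 2:z
4(z) covers 3:z
5(z) covers 4:z
6(a) covers ∅
7(x) covers 5:z
8(a) covers 6:a
9(x) covers 7:x
10(b) covers 9:x
floor of heap: 0:c, 1:z, 6:a
completions by unplaced set U, small U first (add the entries for U minus each lowest piece of U):
  |U|=1: {0}:1  {8}:1  {10}:1
  |U|=2: {0,8}:2  {0,10}:2  {6,8}:1  {8,10}:2  {9,10}:1
  |U|=3: {0,6,8}:3  {0,8,10}:6  {0,9,10}:3  {6,8,10}:3  {7,9,10}:1  {8,9,10}:3
  |U|=4: {0,6,8,10}:12  {0,7,9,10}:4  {0,8,9,10}:12  {5,7,9,10}:1  {6,8,9,10}:6  {7,8,9,10}:4
  |U|=5: {0,5,7,9,10}:5  {0,6,8,9,10}:30  {0,7,8,9,10}:20  {4,5,7,9,10}:1  {5,7,8,9,10}:5  {6,7,8,9,10}:10
  |U|=6: {0,4,5,7,9,10}:6  {0,5,7,8,9,10}:30  {0,6,7,8,9,10}:60  {3,4,5,7,9,10}:1  {4,5,7,8,9,10}:6  {5,6,7,8,9,10}:15
  |U|=7: {0,3,4,5,7,9,10}:7  {0,4,5,7,8,9,10}:42  {0,5,6,7,8,9,10}:105  {2,3,4,5,7,9,10}:1  {3,4,5,7,8,9,10}:7  {4,5,6,7,8,9,10}:21
  |U|=8: {0,2,3,4,5,7,9,10}:8  {0,3,4,5,7,8,9,10}:56  {0,4,5,6,7,8,9,10}:168  {1,2,3,4,5,7,9,10}:1  {2,3,4,5,7,8,9,10}:8  {3,4,5,6,7,8,9,10}:28
  |U|=9: {0,1,2,3,4,5,7,9,10}:9  {0,2,3,4,5,7,8,9,10}:72  {0,3,4,5,6,7,8,9,10}:252  {1,2,3,4,5,7,8,9,10}:9  {2,3,4,5,6,7,8,9,10}:36
  start at 0(c): 45
  start at 1(z): 360
  start at 6(a): 90
sum over floor = 495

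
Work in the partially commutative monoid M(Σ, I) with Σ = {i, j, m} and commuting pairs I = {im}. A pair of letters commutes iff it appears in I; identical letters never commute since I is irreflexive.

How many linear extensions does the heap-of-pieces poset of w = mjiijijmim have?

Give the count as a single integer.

3

piece 0:m — minimal
piece 1:j rests on {0:m}
piece 2:i rests on {1:j}
piece 3:i rests on {2:i}
piece 4:j rests on {3:i}
piece 5:i rests on {4:j}
piece 6:j rests on {5:i}
piece 7:m rests on {6:j}
piece 8:i rests on {6:j}
piece 9:m rests on {7:m}
minimal pieces: {0:m}
ways to finish when only these pieces remain (= sum over removing one remaining piece with nothing left below it):
  1 left: {8}→1  {9}→1
  2 left: {7,9}→1  {8,9}→2
  3 left: {7,8,9}→3
  4 left: {6,7,8,9}→3
  5 left: {5,6,7,8,9}→3
  6 left: {4,5,6,7,8,9}→3
  7 left: {3,4,5,6,7,8,9}→3
  8 left: {2,3,4,5,6,7,8,9}→3
  placing 0:m first → 3 extensions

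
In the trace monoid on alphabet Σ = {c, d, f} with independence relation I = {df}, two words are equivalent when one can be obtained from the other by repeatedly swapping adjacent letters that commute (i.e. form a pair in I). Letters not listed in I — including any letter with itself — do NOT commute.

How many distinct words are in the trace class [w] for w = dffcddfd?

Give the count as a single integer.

12

piece 0:d — minimal
piece 1:f — minimal
piece 2:f rests on {1:f}
piece 3:c rests on {0:d, 2:f}
piece 4:d rests on {3:c}
piece 5:d rests on {4:d}
piece 6:f rests on {3:c}
piece 7:d rests on {5:d}
minimal pieces: {0:d, 1:f}
ways to finish when only these pieces remain (= sum over removing one remaining piece with nothing left below it):
  1 left: {6}→1  {7}→1
  2 left: {5,7}→1  {6,7}→2
  3 left: {4,5,7}→1  {5,6,7}→3
  4 left: {4,5,6,7}→4
  5 left: {3,4,5,6,7}→4
  6 left: {0,3,4,5,6,7}→4  {2,3,4,5,6,7}→4
  placing 0:d first → 4 extensions
  placing 1:f first → 8 extensions
total linear extensions = 12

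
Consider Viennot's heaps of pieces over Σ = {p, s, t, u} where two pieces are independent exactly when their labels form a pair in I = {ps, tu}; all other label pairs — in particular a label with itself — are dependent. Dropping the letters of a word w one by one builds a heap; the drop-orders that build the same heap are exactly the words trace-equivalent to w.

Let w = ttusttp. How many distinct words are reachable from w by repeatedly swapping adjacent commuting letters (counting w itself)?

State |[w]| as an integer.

drop 0:t onto floor
drop 1:t onto {0:t}
drop 2:u onto floor
drop 3:s onto {1:t, 2:u}
drop 4:t onto {3:s}
drop 5:t onto {4:t}
drop 6:p onto {5:t}
ground layer = {0:t, 2:u}
drop-orders for the pieces not yet dropped (sum over which currently-grounded one goes next):
  1 to go: {6} 1
  2 to go: {5,6} 1
  3 to go: {4,5,6} 1
  4 to go: {3,4,5,6} 1
  5 to go: {1,3,4,5,6} 1  {2,3,4,5,6} 1
  if 0:t drops first: 2 orders
  if 2:u drops first: 1 orders
heap linearizations: 3

3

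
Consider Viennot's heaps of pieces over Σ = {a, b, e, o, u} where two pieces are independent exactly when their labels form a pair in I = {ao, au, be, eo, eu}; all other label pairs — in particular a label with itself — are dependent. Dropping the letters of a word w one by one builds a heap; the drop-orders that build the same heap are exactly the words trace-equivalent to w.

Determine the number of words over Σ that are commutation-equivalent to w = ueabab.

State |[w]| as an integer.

3

0(u) covers ∅
1(e) covers ∅
2(a) covers 1:e
3(b) covers 0:u, 2:a
4(a) covers 3:b
5(b) covers 4:a
floor of heap: 0:u, 1:e
completions by unplaced set U, small U first (add the entries for U minus each lowest piece of U):
  |U|=1: {5}:1
  |U|=2: {4,5}:1
  |U|=3: {3,4,5}:1
  |U|=4: {0,3,4,5}:1  {2,3,4,5}:1
  start at 0(u): 1
  start at 1(e): 2
sum over floor = 3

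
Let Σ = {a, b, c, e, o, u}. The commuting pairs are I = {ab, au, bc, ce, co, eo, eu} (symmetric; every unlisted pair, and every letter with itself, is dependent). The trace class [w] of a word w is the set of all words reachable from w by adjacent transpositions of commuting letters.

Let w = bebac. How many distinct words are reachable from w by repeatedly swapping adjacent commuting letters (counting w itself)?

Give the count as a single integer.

3

drop 0:b onto floor
drop 1:e onto {0:b}
drop 2:b onto {1:e}
drop 3:a onto {1:e}
drop 4:c onto {3:a}
ground layer = {0:b}
drop-orders for the pieces not yet dropped (sum over which currently-grounded one goes next):
  1 to go: {2} 1  {4} 1
  2 to go: {2,4} 2  {3,4} 1
  3 to go: {2,3,4} 3
  if 0:b drops first: 3 orders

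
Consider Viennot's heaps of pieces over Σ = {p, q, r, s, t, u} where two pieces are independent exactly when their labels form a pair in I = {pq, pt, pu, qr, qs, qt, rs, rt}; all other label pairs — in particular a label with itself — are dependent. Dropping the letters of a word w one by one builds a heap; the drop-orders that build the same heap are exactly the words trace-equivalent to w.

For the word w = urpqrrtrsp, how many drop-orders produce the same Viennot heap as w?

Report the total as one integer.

162

drop 0:u onto floor
drop 1:r onto {0:u}
drop 2:p onto {1:r}
drop 3:q onto {0:u}
drop 4:r onto {2:p}
drop 5:r onto {4:r}
drop 6:t onto {0:u}
drop 7:r onto {5:r}
drop 8:s onto {2:p, 6:t}
drop 9:p onto {7:r, 8:s}
ground layer = {0:u}
drop-orders for the pieces not yet dropped (sum over which currently-grounded one goes next):
  1 to go: {3} 1  {9} 1
  2 to go: {3,9} 2  {7,9} 1  {8,9} 1
  3 to go: {3,7,9} 3  {3,8,9} 3  {5,7,9} 1  {6,8,9} 1  {7,8,9} 2
  4 to go: {3,5,7,9} 4  {3,6,8,9} 4  {3,7,8,9} 8  {4,5,7,9} 1  {5,7,8,9} 3  {6,7,8,9} 3
  5 to go: {3,4,5,7,9} 5  {3,5,7,8,9} 15  {3,6,7,8,9} 15  {4,5,7,8,9} 4  {5,6,7,8,9} 6
  6 to go: {2,4,5,7,8,9} 4  {3,4,5,7,8,9} 24  {3,5,6,7,8,9} 36  {4,5,6,7,8,9} 10
  7 to go: {1,2,4,5,7,8,9} 4  {2,3,4,5,7,8,9} 28  {2,4,5,6,7,8,9} 14  {3,4,5,6,7,8,9} 70
  8 to go: {1,2,3,4,5,7,8,9} 32  {1,2,4,5,6,7,8,9} 18  {2,3,4,5,6,7,8,9} 112
  if 0:u drops first: 162 orders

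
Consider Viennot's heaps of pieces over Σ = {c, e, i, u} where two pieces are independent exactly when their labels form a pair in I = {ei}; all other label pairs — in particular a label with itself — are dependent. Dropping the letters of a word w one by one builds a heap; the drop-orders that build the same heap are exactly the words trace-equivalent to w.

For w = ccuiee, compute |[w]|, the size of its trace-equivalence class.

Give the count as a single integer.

3

drop 0:c onto floor
drop 1:c onto {0:c}
drop 2:u onto {1:c}
drop 3:i onto {2:u}
drop 4:e onto {2:u}
drop 5:e onto {4:e}
ground layer = {0:c}
drop-orders for the pieces not yet dropped (sum over which currently-grounded one goes next):
  1 to go: {3} 1  {5} 1
  2 to go: {3,5} 2  {4,5} 1
  3 to go: {3,4,5} 3
  4 to go: {2,3,4,5} 3
  if 0:c drops first: 3 orders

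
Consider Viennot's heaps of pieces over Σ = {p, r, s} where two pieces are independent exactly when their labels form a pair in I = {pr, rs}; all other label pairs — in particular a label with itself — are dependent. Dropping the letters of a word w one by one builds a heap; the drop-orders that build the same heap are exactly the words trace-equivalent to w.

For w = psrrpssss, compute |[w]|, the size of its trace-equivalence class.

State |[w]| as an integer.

drop 0:p onto floor
drop 1:s onto {0:p}
drop 2:r onto floor
drop 3:r onto {2:r}
drop 4:p onto {1:s}
drop 5:s onto {4:p}
drop 6:s onto {5:s}
drop 7:s onto {6:s}
drop 8:s onto {7:s}
ground layer = {0:p, 2:r}
drop-orders for the pieces not yet dropped (sum over which currently-grounded one goes next):
  1 to go: {3} 1  {8} 1
  2 to go: {2,3} 1  {3,8} 2  {7,8} 1
  3 to go: {2,3,8} 3  {3,7,8} 3  {6,7,8} 1
  4 to go: {2,3,7,8} 6  {3,6,7,8} 4  {5,6,7,8} 1
  5 to go: {2,3,6,7,8} 10  {3,5,6,7,8} 5  {4,5,6,7,8} 1
  6 to go: {1,4,5,6,7,8} 1  {2,3,5,6,7,8} 15  {3,4,5,6,7,8} 6
  7 to go: {0,1,4,5,6,7,8} 1  {1,3,4,5,6,7,8} 7  {2,3,4,5,6,7,8} 21
  if 0:p drops first: 28 orders
  if 2:r drops first: 8 orders
heap linearizations: 36

36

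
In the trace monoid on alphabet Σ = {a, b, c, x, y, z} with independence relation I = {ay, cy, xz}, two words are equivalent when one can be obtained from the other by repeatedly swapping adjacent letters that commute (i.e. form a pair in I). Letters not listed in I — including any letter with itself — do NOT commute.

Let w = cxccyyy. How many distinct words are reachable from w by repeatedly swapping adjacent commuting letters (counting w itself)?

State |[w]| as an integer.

0(c) covers ∅
1(x) covers 0:c
2(c) covers 1:x
3(c) covers 2:c
4(y) covers 1:x
5(y) covers 4:y
6(y) covers 5:y
floor of heap: 0:c
completions by unplaced set U, small U first (add the entries for U minus each lowest piece of U):
  |U|=1: {3}:1  {6}:1
  |U|=2: {2,3}:1  {3,6}:2  {5,6}:1
  |U|=3: {2,3,6}:3  {3,5,6}:3  {4,5,6}:1
  |U|=4: {2,3,5,6}:6  {3,4,5,6}:4
  |U|=5: {2,3,4,5,6}:10
  start at 0(c): 10

10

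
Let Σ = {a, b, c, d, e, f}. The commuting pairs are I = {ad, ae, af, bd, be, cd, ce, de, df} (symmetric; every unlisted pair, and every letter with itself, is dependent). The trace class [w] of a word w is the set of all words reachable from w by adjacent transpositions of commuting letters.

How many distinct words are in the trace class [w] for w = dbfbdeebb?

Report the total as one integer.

piece 0:d — minimal
piece 1:b — minimal
piece 2:f rests on {1:b}
piece 3:b rests on {2:f}
piece 4:d rests on {0:d}
piece 5:e rests on {2:f}
piece 6:e rests on {5:e}
piece 7:b rests on {3:b}
piece 8:b rests on {7:b}
minimal pieces: {0:d, 1:b}
ways to finish when only these pieces remain (= sum over removing one remaining piece with nothing left below it):
  1 left: {4}→1  {6}→1  {8}→1
  2 left: {0,4}→1  {4,6}→2  {4,8}→2  {5,6}→1  {6,8}→2  {7,8}→1
  3 left: {0,4,6}→3  {0,4,8}→3  {3,7,8}→1  {4,5,6}→3  {4,6,8}→6  {4,7,8}→3  {5,6,8}→3  {6,7,8}→3
  4 left: {0,4,5,6}→6  {0,4,6,8}→12  {0,4,7,8}→6  {3,4,7,8}→4  {3,6,7,8}→4  {4,5,6,8}→12  {4,6,7,8}→12  {5,6,7,8}→6
  5 left: {0,3,4,7,8}→10  {0,4,5,6,8}→30  {0,4,6,7,8}→30  {3,4,6,7,8}→20  {3,5,6,7,8}→10  {4,5,6,7,8}→30
  6 left: {0,3,4,6,7,8}→60  {0,4,5,6,7,8}→90  {2,3,5,6,7,8}→10  {3,4,5,6,7,8}→60
  7 left: {0,3,4,5,6,7,8}→210  {1,2,3,5,6,7,8}→10  {2,3,4,5,6,7,8}→70
  placing 0:d first → 80 extensions
  placing 1:b first → 280 extensions
total linear extensions = 360

360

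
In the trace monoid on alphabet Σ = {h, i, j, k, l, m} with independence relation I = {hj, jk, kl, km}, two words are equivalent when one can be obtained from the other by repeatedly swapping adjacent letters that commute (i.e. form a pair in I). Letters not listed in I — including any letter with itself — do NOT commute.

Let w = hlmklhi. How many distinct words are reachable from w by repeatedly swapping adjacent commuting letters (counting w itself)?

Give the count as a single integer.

#0=h has no predecessor
#1=l depends on [0:h]
#2=m depends on [1:l]
#3=k depends on [0:h]
#4=l depends on [2:m]
#5=h depends on [3:k, 4:l]
#6=i depends on [5:h]
sources: [0:h]
N(rest) = Σ N(rest − s) over sources s of rest; N(one piece) = 1:
  size 1 → [6]=1
  size 2 → [5,6]=1
  size 3 → [3,5,6]=1  [4,5,6]=1
  size 4 → [2,4,5,6]=1  [3,4,5,6]=2
  size 5 → [1,2,4,5,6]=1  [2,3,4,5,6]=3
  first=0(h) contributes 4

4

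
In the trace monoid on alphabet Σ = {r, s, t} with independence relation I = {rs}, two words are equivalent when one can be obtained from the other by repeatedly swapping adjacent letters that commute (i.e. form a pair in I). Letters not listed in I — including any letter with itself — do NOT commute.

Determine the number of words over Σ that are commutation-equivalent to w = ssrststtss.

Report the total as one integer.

#0=s has no predecessor
#1=s depends on [0:s]
#2=r has no predecessor
#3=s depends on [1:s]
#4=t depends on [2:r, 3:s]
#5=s depends on [4:t]
#6=t depends on [5:s]
#7=t depends on [6:t]
#8=s depends on [7:t]
#9=s depends on [8:s]
sources: [0:s, 2:r]
N(rest) = Σ N(rest − s) over sources s of rest; N(one piece) = 1:
  size 1 → [9]=1
  size 2 → [8,9]=1
  size 3 → [7,8,9]=1
  size 4 → [6,7,8,9]=1
  size 5 → [5,6,7,8,9]=1
  size 6 → [4,5,6,7,8,9]=1
  size 7 → [2,4,5,6,7,8,9]=1  [3,4,5,6,7,8,9]=1
  size 8 → [1,3,4,5,6,7,8,9]=1  [2,3,4,5,6,7,8,9]=2
  first=0(s) contributes 3
  first=2(r) contributes 1
|[w]| = 4

4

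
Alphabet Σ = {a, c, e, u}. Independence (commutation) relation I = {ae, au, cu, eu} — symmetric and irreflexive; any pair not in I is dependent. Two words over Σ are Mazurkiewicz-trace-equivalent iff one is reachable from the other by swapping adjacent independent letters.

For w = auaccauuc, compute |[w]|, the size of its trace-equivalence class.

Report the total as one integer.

84

0(a) covers ∅
1(u) covers ∅
2(a) covers 0:a
3(c) covers 2:a
4(c) covers 3:c
5(a) covers 4:c
6(u) covers 1:u
7(u) covers 6:u
8(c) covers 5:a
floor of heap: 0:a, 1:u
completions by unplaced set U, small U first (add the entries for U minus each lowest piece of U):
  |U|=1: {7}:1  {8}:1
  |U|=2: {5,8}:1  {6,7}:1  {7,8}:2
  |U|=3: {1,6,7}:1  {4,5,8}:1  {5,7,8}:3  {6,7,8}:3
  |U|=4: {1,6,7,8}:4  {3,4,5,8}:1  {4,5,7,8}:4  {5,6,7,8}:6
  |U|=5: {1,5,6,7,8}:10  {2,3,4,5,8}:1  {3,4,5,7,8}:5  {4,5,6,7,8}:10
  |U|=6: {0,2,3,4,5,8}:1  {1,4,5,6,7,8}:20  {2,3,4,5,7,8}:6  {3,4,5,6,7,8}:15
  |U|=7: {0,2,3,4,5,7,8}:7  {1,3,4,5,6,7,8}:35  {2,3,4,5,6,7,8}:21
  start at 0(a): 56
  start at 1(u): 28
sum over floor = 84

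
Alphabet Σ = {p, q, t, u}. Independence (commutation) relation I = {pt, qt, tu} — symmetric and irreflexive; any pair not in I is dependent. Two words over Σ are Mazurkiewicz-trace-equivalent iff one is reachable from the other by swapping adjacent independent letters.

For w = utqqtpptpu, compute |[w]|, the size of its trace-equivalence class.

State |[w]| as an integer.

0(u) covers ∅
1(t) covers ∅
2(q) covers 0:u
3(q) covers 2:q
4(t) covers 1:t
5(p) covers 3:q
6(p) covers 5:p
7(t) covers 4:t
8(p) covers 6:p
9(u) covers 8:p
floor of heap: 0:u, 1:t
completions by unplaced set U, small U first (add the entries for U minus each lowest piece of U):
  |U|=1: {7}:1  {9}:1
  |U|=2: {4,7}:1  {7,9}:2  {8,9}:1
  |U|=3: {1,4,7}:1  {4,7,9}:3  {6,8,9}:1  {7,8,9}:3
  |U|=4: {1,4,7,9}:4  {4,7,8,9}:6  {5,6,8,9}:1  {6,7,8,9}:4
  |U|=5: {1,4,7,8,9}:10  {3,5,6,8,9}:1  {4,6,7,8,9}:10  {5,6,7,8,9}:5
  |U|=6: {1,4,6,7,8,9}:20  {2,3,5,6,8,9}:1  {3,5,6,7,8,9}:6  {4,5,6,7,8,9}:15
  |U|=7: {0,2,3,5,6,8,9}:1  {1,4,5,6,7,8,9}:35  {2,3,5,6,7,8,9}:7  {3,4,5,6,7,8,9}:21
  |U|=8: {0,2,3,5,6,7,8,9}:8  {1,3,4,5,6,7,8,9}:56  {2,3,4,5,6,7,8,9}:28
  start at 0(u): 84
  start at 1(t): 36
sum over floor = 120

120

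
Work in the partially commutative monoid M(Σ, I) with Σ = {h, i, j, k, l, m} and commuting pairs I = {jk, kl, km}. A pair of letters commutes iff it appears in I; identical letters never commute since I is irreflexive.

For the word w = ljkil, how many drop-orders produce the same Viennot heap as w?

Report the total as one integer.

3

#0=l has no predecessor
#1=j depends on [0:l]
#2=k has no predecessor
#3=i depends on [1:j, 2:k]
#4=l depends on [3:i]
sources: [0:l, 2:k]
N(rest) = Σ N(rest − s) over sources s of rest; N(one piece) = 1:
  size 1 → [4]=1
  size 2 → [3,4]=1
  size 3 → [1,3,4]=1  [2,3,4]=1
  first=0(l) contributes 2
  first=2(k) contributes 1
|[w]| = 3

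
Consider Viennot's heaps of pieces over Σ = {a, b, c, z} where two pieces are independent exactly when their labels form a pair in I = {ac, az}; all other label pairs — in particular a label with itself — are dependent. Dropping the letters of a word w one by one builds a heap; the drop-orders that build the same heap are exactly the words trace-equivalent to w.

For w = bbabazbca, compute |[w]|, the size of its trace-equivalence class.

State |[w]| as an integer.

4

#0=b has no predecessor
#1=b depends on [0:b]
#2=a depends on [1:b]
#3=b depends on [2:a]
#4=a depends on [3:b]
#5=z depends on [3:b]
#6=b depends on [4:a, 5:z]
#7=c depends on [6:b]
#8=a depends on [6:b]
sources: [0:b]
N(rest) = Σ N(rest − s) over sources s of rest; N(one piece) = 1:
  size 1 → [7]=1  [8]=1
  size 2 → [7,8]=2
  size 3 → [6,7,8]=2
  size 4 → [4,6,7,8]=2  [5,6,7,8]=2
  size 5 → [4,5,6,7,8]=4
  size 6 → [3,4,5,6,7,8]=4
  size 7 → [2,3,4,5,6,7,8]=4
  first=0(b) contributes 4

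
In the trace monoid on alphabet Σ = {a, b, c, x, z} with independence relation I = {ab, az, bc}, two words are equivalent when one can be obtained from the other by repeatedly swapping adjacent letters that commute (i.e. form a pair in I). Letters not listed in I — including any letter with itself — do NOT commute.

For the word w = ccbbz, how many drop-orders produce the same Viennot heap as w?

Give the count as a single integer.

piece 0:c — minimal
piece 1:c rests on {0:c}
piece 2:b — minimal
piece 3:b rests on {2:b}
piece 4:z rests on {1:c, 3:b}
minimal pieces: {0:c, 2:b}
ways to finish when only these pieces remain (= sum over removing one remaining piece with nothing left below it):
  1 left: {4}→1
  2 left: {1,4}→1  {3,4}→1
  3 left: {0,1,4}→1  {1,3,4}→2  {2,3,4}→1
  placing 0:c first → 3 extensions
  placing 2:b first → 3 extensions
total linear extensions = 6

6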